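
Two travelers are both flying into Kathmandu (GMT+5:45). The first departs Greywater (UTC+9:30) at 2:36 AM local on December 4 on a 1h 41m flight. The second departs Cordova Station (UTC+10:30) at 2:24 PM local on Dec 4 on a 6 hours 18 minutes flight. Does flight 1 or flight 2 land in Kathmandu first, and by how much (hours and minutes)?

Flight 1 in UTC: 2:36 AM − 9:30 = 5:06 PM on Dec 3.
+1 hour and 41 minutes → arrive 6:47 PM UTC on Dec 3.
Flight 2 in UTC: 2:24 PM − 10:30 = 3:54 AM on Dec 4.
+6 hours and 18 minutes → arrive 10:12 AM UTC on Dec 4.
Flight 1 lands earlier by 15 hours 25 minutes.

the first, by 15 hours 25 minutes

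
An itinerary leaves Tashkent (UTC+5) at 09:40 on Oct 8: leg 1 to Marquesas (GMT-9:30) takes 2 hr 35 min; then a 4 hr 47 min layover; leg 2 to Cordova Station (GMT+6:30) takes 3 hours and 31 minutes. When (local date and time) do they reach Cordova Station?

Convert departure to UTC: 09:40 − 5:00 = 04:40 UTC on Oct 8.
Add 2 hours 35 minutes leg 1 → 07:15 UTC.
Add 4 hours 47 minutes layover in Marquesas → 12:02 UTC.
Add 3 hours and 31 minutes leg 2 → 15:33 UTC.
Cordova Station is UTC+6:30, so local arrival = 15:33 + 6:30 = 22:03 on Oct 8.

22:03 on Oct 8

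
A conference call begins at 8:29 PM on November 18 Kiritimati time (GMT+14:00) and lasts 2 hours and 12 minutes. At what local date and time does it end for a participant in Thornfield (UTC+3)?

Convert start to UTC: 8:29 PM − 14:00 = 6:29 AM UTC on Nov 18.
Add 2 hours and 12 minutes duration → 8:41 AM UTC.
Thornfield is UTC+3:00, so local end time = 8:41 AM + 3:00 = 11:41 AM on Nov 18.

11:41 AM on November 18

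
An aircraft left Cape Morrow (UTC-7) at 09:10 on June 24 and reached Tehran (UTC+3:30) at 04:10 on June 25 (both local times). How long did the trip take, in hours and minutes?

8 hours 30 minutes

Departure in UTC: 09:10 + 7:00 = 16:10 on Jun 24.
Arrival in UTC: 04:10 − 3:30 = 00:40 on Jun 25.
Elapsed = 00:40 − 16:10 (+1 day) = 8 hours 30 minutes.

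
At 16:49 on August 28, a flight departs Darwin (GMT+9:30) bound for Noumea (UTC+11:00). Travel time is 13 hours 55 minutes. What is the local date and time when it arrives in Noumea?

08:14 on Aug 29

Convert departure to UTC: 16:49 − 9:30 = 07:19 UTC on Aug 28.
Add 13 hours and 55 minutes travel time → 21:14 UTC.
Noumea is UTC+11:00, so local arrival = 21:14 + 11:00 = 08:14 on Aug 29.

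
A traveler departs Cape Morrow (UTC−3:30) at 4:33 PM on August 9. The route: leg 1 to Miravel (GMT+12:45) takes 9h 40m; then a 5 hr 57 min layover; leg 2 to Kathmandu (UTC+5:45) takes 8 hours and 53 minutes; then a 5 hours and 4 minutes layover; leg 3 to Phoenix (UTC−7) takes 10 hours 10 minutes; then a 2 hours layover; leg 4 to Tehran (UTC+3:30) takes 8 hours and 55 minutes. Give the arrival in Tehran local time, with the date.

2:12 AM on August 12

Convert departure to UTC: 4:33 PM + 3:30 = 8:03 PM UTC on Aug 9.
Add 9 hours and 40 minutes leg 1 → 5:43 AM UTC (Aug 10).
Add 5 hours 57 minutes layover in Miravel → 11:40 AM UTC.
Add 8 hours and 53 minutes leg 2 → 8:33 PM UTC.
Add 5 hours 4 minutes layover in Kathmandu → 1:37 AM UTC (Aug 11).
Add 10 hours and 10 minutes leg 3 → 11:47 AM UTC.
Add 2 hours layover in Phoenix → 1:47 PM UTC.
Add 8 hours 55 minutes leg 4 → 10:42 PM UTC.
Tehran is UTC+3:30, so local arrival = 10:42 PM + 3:30 = 2:12 AM on Aug 12.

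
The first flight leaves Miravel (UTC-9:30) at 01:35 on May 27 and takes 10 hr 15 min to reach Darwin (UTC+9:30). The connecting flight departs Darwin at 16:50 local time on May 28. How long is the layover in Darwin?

Convert departure to UTC: 01:35 + 9:30 = 11:05 UTC on May 27.
Add 10 hours and 15 minutes flight time → 21:20 UTC.
Darwin is UTC+9:30, so local arrival = 21:20 + 9:30 = 06:50 on May 28.
Layover = 16:50 − 06:50 = 10 hours.

10 hours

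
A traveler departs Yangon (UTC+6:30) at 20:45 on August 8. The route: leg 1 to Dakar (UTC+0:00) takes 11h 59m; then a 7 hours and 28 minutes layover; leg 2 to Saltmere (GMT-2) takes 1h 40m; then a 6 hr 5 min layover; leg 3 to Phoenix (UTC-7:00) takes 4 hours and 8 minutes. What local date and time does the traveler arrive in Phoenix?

Convert departure to UTC: 20:45 − 6:30 = 14:15 UTC on Aug 8.
Add 11 hours and 59 minutes leg 1 → 02:14 UTC (Aug 9).
Add 7 hours 28 minutes layover in Dakar → 09:42 UTC.
Add 1 hour 40 minutes leg 2 → 11:22 UTC.
Add 6 hours and 5 minutes layover in Saltmere → 17:27 UTC.
Add 4 hours 8 minutes leg 3 → 21:35 UTC.
Phoenix is UTC−7:00, so local arrival = 21:35 − 7:00 = 14:35 on Aug 9.

14:35 on August 9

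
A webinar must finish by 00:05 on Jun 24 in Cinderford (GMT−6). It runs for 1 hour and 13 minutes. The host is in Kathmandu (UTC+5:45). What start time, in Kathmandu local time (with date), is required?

Target end time in UTC: 00:05 + 6:00 = 06:05 on Jun 24.
Subtract 1 hour and 13 minutes → start 04:52 UTC on Jun 24.
Kathmandu is UTC+5:45: 04:52 + 5:45 = 10:37 on Jun 24.

10:37 on Jun 24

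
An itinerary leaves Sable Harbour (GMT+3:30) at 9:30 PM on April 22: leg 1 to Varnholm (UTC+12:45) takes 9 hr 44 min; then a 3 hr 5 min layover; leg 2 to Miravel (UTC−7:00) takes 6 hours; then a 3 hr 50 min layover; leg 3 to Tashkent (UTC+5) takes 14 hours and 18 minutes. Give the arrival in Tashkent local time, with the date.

11:57 AM on April 24

Convert departure to UTC: 9:30 PM − 3:30 = 6:00 PM UTC on Apr 22.
Add 9 hours and 44 minutes leg 1 → 3:44 AM UTC (Apr 23).
Add 3 hours 5 minutes layover in Varnholm → 6:49 AM UTC.
Add 6 hours leg 2 → 12:49 PM UTC.
Add 3 hours 50 minutes layover in Miravel → 4:39 PM UTC.
Add 14 hours and 18 minutes leg 3 → 6:57 AM UTC (Apr 24).
Tashkent is UTC+5:00, so local arrival = 6:57 AM + 5:00 = 11:57 AM on Apr 24.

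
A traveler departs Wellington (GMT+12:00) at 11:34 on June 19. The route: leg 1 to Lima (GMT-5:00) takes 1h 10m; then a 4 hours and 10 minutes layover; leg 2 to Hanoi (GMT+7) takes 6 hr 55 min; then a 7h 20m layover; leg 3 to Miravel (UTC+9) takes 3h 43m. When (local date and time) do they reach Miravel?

07:52 on June 20

Convert departure to UTC: 11:34 − 12:00 = 23:34 UTC on Jun 18.
Add 1 hour and 10 minutes leg 1 → 00:44 UTC (Jun 19).
Add 4 hours 10 minutes layover in Lima → 04:54 UTC.
Add 6 hours 55 minutes leg 2 → 11:49 UTC.
Add 7 hours and 20 minutes layover in Hanoi → 19:09 UTC.
Add 3 hours 43 minutes leg 3 → 22:52 UTC.
Miravel is UTC+9:00, so local arrival = 22:52 + 9:00 = 07:52 on Jun 20.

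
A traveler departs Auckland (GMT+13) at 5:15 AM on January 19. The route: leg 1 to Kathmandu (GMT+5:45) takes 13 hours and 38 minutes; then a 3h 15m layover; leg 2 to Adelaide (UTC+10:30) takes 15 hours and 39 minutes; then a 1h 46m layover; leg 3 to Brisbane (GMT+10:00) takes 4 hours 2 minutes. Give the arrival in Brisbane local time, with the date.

Convert departure to UTC: 5:15 AM − 13:00 = 4:15 PM UTC on Jan 18.
Add 13 hours and 38 minutes leg 1 → 5:53 AM UTC (Jan 19).
Add 3 hours and 15 minutes layover in Kathmandu → 9:08 AM UTC.
Add 15 hours and 39 minutes leg 2 → 12:47 AM UTC (Jan 20).
Add 1 hour 46 minutes layover in Adelaide → 2:33 AM UTC.
Add 4 hours and 2 minutes leg 3 → 6:35 AM UTC.
Brisbane is UTC+10:00, so local arrival = 6:35 AM + 10:00 = 4:35 PM on Jan 20.

4:35 PM on January 20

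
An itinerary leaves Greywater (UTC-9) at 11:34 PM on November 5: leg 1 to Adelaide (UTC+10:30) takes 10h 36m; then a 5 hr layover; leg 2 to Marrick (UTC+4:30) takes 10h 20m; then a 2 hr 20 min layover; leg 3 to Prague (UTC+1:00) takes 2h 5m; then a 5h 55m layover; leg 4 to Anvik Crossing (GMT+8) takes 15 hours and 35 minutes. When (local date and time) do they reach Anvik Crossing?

8:25 PM on November 8

Convert departure to UTC: 11:34 PM + 9:00 = 8:34 AM UTC on Nov 6.
Add 10 hours 36 minutes leg 1 → 7:10 PM UTC.
Add 5 hours layover in Adelaide → 12:10 AM UTC (Nov 7).
Add 10 hours and 20 minutes leg 2 → 10:30 AM UTC.
Add 2 hours and 20 minutes layover in Marrick → 12:50 PM UTC.
Add 2 hours 5 minutes leg 3 → 2:55 PM UTC.
Add 5 hours 55 minutes layover in Prague → 8:50 PM UTC.
Add 15 hours 35 minutes leg 4 → 12:25 PM UTC (Nov 8).
Anvik Crossing is UTC+8:00, so local arrival = 12:25 PM + 8:00 = 8:25 PM on Nov 8.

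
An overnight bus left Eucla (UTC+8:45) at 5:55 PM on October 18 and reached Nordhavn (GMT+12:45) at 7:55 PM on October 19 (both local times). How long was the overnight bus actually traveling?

Departure in UTC: 5:55 PM − 8:45 = 9:10 AM on Oct 18.
Arrival in UTC: 7:55 PM − 12:45 = 7:10 AM on Oct 19.
Elapsed = 7:10 AM − 9:10 AM (+1 day) = 22 hours.

22 hours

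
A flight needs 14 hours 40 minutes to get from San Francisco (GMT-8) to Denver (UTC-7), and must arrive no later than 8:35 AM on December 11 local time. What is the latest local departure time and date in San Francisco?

4:55 PM on December 10

Target arrival in UTC: 8:35 AM + 7:00 = 3:35 PM on Dec 11.
Subtract 14 hours and 40 minutes → departure 12:55 AM UTC on Dec 11.
San Francisco is UTC−8:00: 12:55 AM − 8:00 = 4:55 PM on Dec 10.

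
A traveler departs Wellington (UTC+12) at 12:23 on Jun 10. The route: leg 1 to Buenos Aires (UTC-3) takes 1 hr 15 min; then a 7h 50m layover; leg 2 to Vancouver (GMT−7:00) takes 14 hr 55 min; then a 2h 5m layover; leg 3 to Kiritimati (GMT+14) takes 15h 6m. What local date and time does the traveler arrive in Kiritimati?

Convert departure to UTC: 12:23 − 12:00 = 00:23 UTC on Jun 10.
Add 1 hour 15 minutes leg 1 → 01:38 UTC.
Add 7 hours 50 minutes layover in Buenos Aires → 09:28 UTC.
Add 14 hours and 55 minutes leg 2 → 00:23 UTC (Jun 11).
Add 2 hours 5 minutes layover in Vancouver → 02:28 UTC.
Add 15 hours 6 minutes leg 3 → 17:34 UTC.
Kiritimati is UTC+14:00, so local arrival = 17:34 + 14:00 = 07:34 on Jun 12.

07:34 on June 12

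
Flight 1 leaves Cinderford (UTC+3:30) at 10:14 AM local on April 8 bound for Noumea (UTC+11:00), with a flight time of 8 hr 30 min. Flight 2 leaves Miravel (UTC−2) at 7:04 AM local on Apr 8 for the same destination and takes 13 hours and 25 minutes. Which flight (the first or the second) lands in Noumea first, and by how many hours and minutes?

Flight 1 in UTC: 10:14 AM − 3:30 = 6:44 AM on Apr 8.
+8 hours 30 minutes → arrive 3:14 PM UTC on Apr 8.
Flight 2 in UTC: 7:04 AM + 2:00 = 9:04 AM on Apr 8.
+13 hours and 25 minutes → arrive 10:29 PM UTC on Apr 8.
Flight 1 lands earlier by 7 hours 15 minutes.

the first, by 7 hours 15 minutes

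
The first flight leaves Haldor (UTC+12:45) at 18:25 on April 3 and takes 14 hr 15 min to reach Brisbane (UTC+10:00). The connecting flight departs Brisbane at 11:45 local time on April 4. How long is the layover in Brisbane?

5 hours 50 minutes

Convert departure to UTC: 18:25 − 12:45 = 05:40 UTC on Apr 3.
Add 14 hours and 15 minutes flight time → 19:55 UTC.
Brisbane is UTC+10:00, so local arrival = 19:55 + 10:00 = 05:55 on Apr 4.
Layover = 11:45 − 05:55 = 5 hours 50 minutes.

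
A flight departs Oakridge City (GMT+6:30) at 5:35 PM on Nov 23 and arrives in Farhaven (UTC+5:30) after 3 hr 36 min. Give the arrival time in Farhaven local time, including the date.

8:11 PM on November 23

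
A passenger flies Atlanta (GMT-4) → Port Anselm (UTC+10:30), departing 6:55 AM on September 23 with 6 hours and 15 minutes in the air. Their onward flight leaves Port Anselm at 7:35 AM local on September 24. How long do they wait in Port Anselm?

Convert departure to UTC: 6:55 AM + 4:00 = 10:55 AM UTC on Sep 23.
Add 6 hours 15 minutes flight time → 5:10 PM UTC.
Port Anselm is UTC+10:30, so local arrival = 5:10 PM + 10:30 = 3:40 AM on Sep 24.
Layover = 7:35 AM − 3:40 AM = 3 hours 55 minutes.

3 hours 55 minutes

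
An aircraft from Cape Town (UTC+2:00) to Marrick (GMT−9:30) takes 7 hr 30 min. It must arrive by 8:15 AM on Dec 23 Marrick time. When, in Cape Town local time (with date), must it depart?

Target arrival in UTC: 8:15 AM + 9:30 = 5:45 PM on Dec 23.
Subtract 7 hours and 30 minutes → departure 10:15 AM UTC on Dec 23.
Cape Town is UTC+2:00: 10:15 AM + 2:00 = 12:15 PM on Dec 23.

12:15 PM on December 23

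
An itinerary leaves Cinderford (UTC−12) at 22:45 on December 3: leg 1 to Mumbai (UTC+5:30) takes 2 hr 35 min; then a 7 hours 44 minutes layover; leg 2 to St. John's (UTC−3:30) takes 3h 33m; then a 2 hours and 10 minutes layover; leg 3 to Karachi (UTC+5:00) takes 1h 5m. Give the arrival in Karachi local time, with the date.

08:52 on December 5

Convert departure to UTC: 22:45 + 12:00 = 10:45 UTC on Dec 4.
Add 2 hours and 35 minutes leg 1 → 13:20 UTC.
Add 7 hours 44 minutes layover in Mumbai → 21:04 UTC.
Add 3 hours 33 minutes leg 2 → 00:37 UTC (Dec 5).
Add 2 hours and 10 minutes layover in St. John's → 02:47 UTC.
Add 1 hour 5 minutes leg 3 → 03:52 UTC.
Karachi is UTC+5:00, so local arrival = 03:52 + 5:00 = 08:52 on Dec 5.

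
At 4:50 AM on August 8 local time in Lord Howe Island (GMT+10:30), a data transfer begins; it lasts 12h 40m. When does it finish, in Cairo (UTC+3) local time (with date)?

Convert start to UTC: 4:50 AM − 10:30 = 6:20 PM UTC on Aug 7.
Add 12 hours 40 minutes duration → 7:00 AM UTC (Aug 8).
Cairo is UTC+3:00, so local end time = 7:00 AM + 3:00 = 10:00 AM on Aug 8.

10:00 AM on August 8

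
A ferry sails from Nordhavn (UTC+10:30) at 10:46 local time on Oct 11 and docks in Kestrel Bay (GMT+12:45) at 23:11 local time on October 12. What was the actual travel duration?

34 hours 10 minutes

Kestrel Bay is 2:15 ahead of Nordhavn.
Clock-face elapsed time (ignoring zones) is 36 hours 25 minutes.
Actual elapsed = 36 hours 25 minutes − 2:15 = 34 hours 10 minutes.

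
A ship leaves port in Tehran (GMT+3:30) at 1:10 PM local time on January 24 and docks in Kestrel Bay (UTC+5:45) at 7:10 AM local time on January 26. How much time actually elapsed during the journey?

39 hours 45 minutes

Departure in UTC: 1:10 PM − 3:30 = 9:40 AM on Jan 24.
Arrival in UTC: 7:10 AM − 5:45 = 1:25 AM on Jan 26.
Elapsed = 1:25 AM − 9:40 AM (+2 days) = 39 hours 45 minutes.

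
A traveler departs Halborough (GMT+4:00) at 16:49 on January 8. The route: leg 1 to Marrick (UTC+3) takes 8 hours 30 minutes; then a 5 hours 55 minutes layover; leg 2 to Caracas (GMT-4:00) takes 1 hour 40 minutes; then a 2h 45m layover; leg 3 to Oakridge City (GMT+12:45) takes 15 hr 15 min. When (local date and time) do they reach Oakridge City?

Convert departure to UTC: 16:49 − 4:00 = 12:49 UTC on Jan 8.
Add 8 hours 30 minutes leg 1 → 21:19 UTC.
Add 5 hours 55 minutes layover in Marrick → 03:14 UTC (Jan 9).
Add 1 hour and 40 minutes leg 2 → 04:54 UTC.
Add 2 hours and 45 minutes layover in Caracas → 07:39 UTC.
Add 15 hours 15 minutes leg 3 → 22:54 UTC.
Oakridge City is UTC+12:45, so local arrival = 22:54 + 12:45 = 11:39 on Jan 10.

11:39 on Jan 10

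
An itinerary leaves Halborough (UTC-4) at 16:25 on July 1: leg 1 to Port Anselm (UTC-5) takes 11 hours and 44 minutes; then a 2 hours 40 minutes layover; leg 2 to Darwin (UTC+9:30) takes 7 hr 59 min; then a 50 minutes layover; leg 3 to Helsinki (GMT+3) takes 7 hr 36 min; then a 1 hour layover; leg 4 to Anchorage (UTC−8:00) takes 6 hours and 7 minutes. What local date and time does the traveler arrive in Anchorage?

Convert departure to UTC: 16:25 + 4:00 = 20:25 UTC on Jul 1.
Add 11 hours 44 minutes leg 1 → 08:09 UTC (Jul 2).
Add 2 hours 40 minutes layover in Port Anselm → 10:49 UTC.
Add 7 hours 59 minutes leg 2 → 18:48 UTC.
Add 50 minutes layover in Darwin → 19:38 UTC.
Add 7 hours and 36 minutes leg 3 → 03:14 UTC (Jul 3).
Add 1 hour layover in Helsinki → 04:14 UTC.
Add 6 hours and 7 minutes leg 4 → 10:21 UTC.
Anchorage is UTC−8:00, so local arrival = 10:21 − 8:00 = 02:21 on Jul 3.

02:21 on July 3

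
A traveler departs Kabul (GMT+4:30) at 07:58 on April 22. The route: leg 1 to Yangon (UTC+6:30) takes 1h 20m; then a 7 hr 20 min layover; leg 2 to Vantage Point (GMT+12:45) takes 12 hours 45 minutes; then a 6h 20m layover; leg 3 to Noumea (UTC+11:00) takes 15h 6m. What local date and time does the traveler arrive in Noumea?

09:19 on April 24

Convert departure to UTC: 07:58 − 4:30 = 03:28 UTC on Apr 22.
Add 1 hour and 20 minutes leg 1 → 04:48 UTC.
Add 7 hours and 20 minutes layover in Yangon → 12:08 UTC.
Add 12 hours and 45 minutes leg 2 → 00:53 UTC (Apr 23).
Add 6 hours and 20 minutes layover in Vantage Point → 07:13 UTC.
Add 15 hours 6 minutes leg 3 → 22:19 UTC.
Noumea is UTC+11:00, so local arrival = 22:19 + 11:00 = 09:19 on Apr 24.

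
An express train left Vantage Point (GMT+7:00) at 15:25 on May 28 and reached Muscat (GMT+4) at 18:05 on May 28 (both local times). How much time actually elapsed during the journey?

Departure in UTC: 15:25 − 7:00 = 08:25 on May 28.
Arrival in UTC: 18:05 − 4:00 = 14:05 on May 28.
Elapsed = 14:05 − 08:25 = 5 hours 40 minutes.

5 hours 40 minutes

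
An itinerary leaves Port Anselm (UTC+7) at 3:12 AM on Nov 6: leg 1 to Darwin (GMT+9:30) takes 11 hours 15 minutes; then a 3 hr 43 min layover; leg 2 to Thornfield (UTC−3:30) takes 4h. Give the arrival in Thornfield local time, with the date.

11:40 AM on November 6

Convert departure to UTC: 3:12 AM − 7:00 = 8:12 PM UTC on Nov 5.
Add 11 hours 15 minutes leg 1 → 7:27 AM UTC (Nov 6).
Add 3 hours 43 minutes layover in Darwin → 11:10 AM UTC.
Add 4 hours leg 2 → 3:10 PM UTC.
Thornfield is UTC−3:30, so local arrival = 3:10 PM − 3:30 = 11:40 AM on Nov 6.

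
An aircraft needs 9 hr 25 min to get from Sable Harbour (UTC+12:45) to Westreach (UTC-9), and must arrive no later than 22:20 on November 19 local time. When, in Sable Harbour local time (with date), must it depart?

Target arrival in UTC: 22:20 + 9:00 = 07:20 on Nov 20.
Subtract 9 hours 25 minutes → departure 21:55 UTC on Nov 19.
Sable Harbour is UTC+12:45: 21:55 + 12:45 = 10:40 on Nov 20.

10:40 on November 20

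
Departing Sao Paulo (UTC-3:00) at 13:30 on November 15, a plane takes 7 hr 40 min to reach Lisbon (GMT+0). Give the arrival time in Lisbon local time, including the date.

Convert departure to UTC: 13:30 + 3:00 = 16:30 UTC on Nov 15.
Add 7 hours and 40 minutes travel time → 00:10 UTC (Nov 16).
Lisbon is UTC+0, so local arrival is the same: 00:10 on Nov 16.

00:10 on November 16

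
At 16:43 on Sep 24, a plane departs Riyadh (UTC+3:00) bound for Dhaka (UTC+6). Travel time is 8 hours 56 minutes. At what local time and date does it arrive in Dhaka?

04:39 on September 25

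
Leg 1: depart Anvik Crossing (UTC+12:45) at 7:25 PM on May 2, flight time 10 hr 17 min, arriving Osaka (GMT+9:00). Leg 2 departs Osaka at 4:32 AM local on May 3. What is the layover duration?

2 hours 35 minutes

Convert departure to UTC: 7:25 PM − 12:45 = 6:40 AM UTC on May 2.
Add 10 hours and 17 minutes flight time → 4:57 PM UTC.
Osaka is UTC+9:00, so local arrival = 4:57 PM + 9:00 = 1:57 AM on May 3.
Layover = 4:32 AM − 1:57 AM = 2 hours 35 minutes.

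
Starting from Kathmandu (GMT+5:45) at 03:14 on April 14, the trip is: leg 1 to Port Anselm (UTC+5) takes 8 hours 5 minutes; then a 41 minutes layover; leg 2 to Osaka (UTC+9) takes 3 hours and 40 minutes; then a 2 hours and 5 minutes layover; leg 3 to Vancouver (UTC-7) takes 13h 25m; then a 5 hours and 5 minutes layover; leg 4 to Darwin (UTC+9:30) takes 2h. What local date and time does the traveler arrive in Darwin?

18:00 on Apr 15

Convert departure to UTC: 03:14 − 5:45 = 21:29 UTC on Apr 13.
Add 8 hours and 5 minutes leg 1 → 05:34 UTC (Apr 14).
Add 41 minutes layover in Port Anselm → 06:15 UTC.
Add 3 hours 40 minutes leg 2 → 09:55 UTC.
Add 2 hours 5 minutes layover in Osaka → 12:00 UTC.
Add 13 hours and 25 minutes leg 3 → 01:25 UTC (Apr 15).
Add 5 hours and 5 minutes layover in Vancouver → 06:30 UTC.
Add 2 hours leg 4 → 08:30 UTC.
Darwin is UTC+9:30, so local arrival = 08:30 + 9:30 = 18:00 on Apr 15.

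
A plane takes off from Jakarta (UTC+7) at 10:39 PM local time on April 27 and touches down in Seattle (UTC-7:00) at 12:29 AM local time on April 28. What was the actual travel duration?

15 hours 50 minutes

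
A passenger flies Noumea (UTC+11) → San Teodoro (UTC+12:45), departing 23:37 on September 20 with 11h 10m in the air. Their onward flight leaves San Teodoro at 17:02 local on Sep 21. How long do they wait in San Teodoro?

4 hours 30 minutes

Convert departure to UTC: 23:37 − 11:00 = 12:37 UTC on Sep 20.
Add 11 hours and 10 minutes flight time → 23:47 UTC.
San Teodoro is UTC+12:45, so local arrival = 23:47 + 12:45 = 12:32 on Sep 21.
Layover = 17:02 − 12:32 = 4 hours 30 minutes.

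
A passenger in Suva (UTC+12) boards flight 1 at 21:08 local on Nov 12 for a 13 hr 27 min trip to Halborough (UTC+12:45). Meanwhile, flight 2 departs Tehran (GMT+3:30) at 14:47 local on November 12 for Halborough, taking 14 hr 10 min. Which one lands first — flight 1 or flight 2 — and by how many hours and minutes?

Flight 1 in UTC: 21:08 − 12:00 = 09:08 on Nov 12.
+13 hours and 27 minutes → arrive 22:35 UTC on Nov 12.
Flight 2 in UTC: 14:47 − 3:30 = 11:17 on Nov 12.
+14 hours and 10 minutes → arrive 01:27 UTC on Nov 13.
Flight 1 lands earlier by 2 hours 52 minutes.

the first, by 2 hours 52 minutes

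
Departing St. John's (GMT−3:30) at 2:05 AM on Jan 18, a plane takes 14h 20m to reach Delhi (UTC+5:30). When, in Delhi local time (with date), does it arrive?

1:25 AM on January 19

Delhi is 9:00 ahead of St. John's.
After 14 hours 20 minutes it is 4:25 PM in St. John's.
Shift by the zone difference: 4:25 PM + 9:00 = 1:25 AM on Jan 19 in Delhi.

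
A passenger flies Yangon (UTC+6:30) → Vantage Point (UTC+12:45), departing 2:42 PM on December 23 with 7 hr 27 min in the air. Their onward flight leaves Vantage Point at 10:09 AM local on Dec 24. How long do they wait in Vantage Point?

5 hours 45 minutes

Convert departure to UTC: 2:42 PM − 6:30 = 8:12 AM UTC on Dec 23.
Add 7 hours 27 minutes flight time → 3:39 PM UTC.
Vantage Point is UTC+12:45, so local arrival = 3:39 PM + 12:45 = 4:24 AM on Dec 24.
Layover = 10:09 AM − 4:24 AM = 5 hours 45 minutes.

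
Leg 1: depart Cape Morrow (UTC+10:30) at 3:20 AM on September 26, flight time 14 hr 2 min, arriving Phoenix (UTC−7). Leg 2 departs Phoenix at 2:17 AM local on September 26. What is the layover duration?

2 hours 25 minutes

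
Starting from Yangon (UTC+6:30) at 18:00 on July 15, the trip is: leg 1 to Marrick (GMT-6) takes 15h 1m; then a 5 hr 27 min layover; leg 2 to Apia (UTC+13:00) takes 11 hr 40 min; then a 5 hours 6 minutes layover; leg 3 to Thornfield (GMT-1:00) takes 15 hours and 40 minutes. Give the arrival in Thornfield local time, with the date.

Convert departure to UTC: 18:00 − 6:30 = 11:30 UTC on Jul 15.
Add 15 hours 1 minute leg 1 → 02:31 UTC (Jul 16).
Add 5 hours and 27 minutes layover in Marrick → 07:58 UTC.
Add 11 hours and 40 minutes leg 2 → 19:38 UTC.
Add 5 hours 6 minutes layover in Apia → 00:44 UTC (Jul 17).
Add 15 hours 40 minutes leg 3 → 16:24 UTC.
Thornfield is UTC−1:00, so local arrival = 16:24 − 1:00 = 15:24 on Jul 17.

15:24 on July 17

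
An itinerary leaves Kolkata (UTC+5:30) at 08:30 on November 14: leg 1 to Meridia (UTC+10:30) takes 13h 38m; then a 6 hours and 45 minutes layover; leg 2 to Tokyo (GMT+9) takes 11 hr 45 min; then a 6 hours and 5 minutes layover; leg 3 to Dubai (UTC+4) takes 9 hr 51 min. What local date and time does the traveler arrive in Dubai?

Convert departure to UTC: 08:30 − 5:30 = 03:00 UTC on Nov 14.
Add 13 hours 38 minutes leg 1 → 16:38 UTC.
Add 6 hours 45 minutes layover in Meridia → 23:23 UTC.
Add 11 hours and 45 minutes leg 2 → 11:08 UTC (Nov 15).
Add 6 hours 5 minutes layover in Tokyo → 17:13 UTC.
Add 9 hours and 51 minutes leg 3 → 03:04 UTC (Nov 16).
Dubai is UTC+4:00, so local arrival = 03:04 + 4:00 = 07:04 on Nov 16.

07:04 on November 16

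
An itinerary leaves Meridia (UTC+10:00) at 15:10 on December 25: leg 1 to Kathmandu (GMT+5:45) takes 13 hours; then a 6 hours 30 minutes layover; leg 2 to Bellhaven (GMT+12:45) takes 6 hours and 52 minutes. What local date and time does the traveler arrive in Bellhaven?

20:17 on Dec 26

Convert departure to UTC: 15:10 − 10:00 = 05:10 UTC on Dec 25.
Add 13 hours leg 1 → 18:10 UTC.
Add 6 hours 30 minutes layover in Kathmandu → 00:40 UTC (Dec 26).
Add 6 hours and 52 minutes leg 2 → 07:32 UTC.
Bellhaven is UTC+12:45, so local arrival = 07:32 + 12:45 = 20:17 on Dec 26.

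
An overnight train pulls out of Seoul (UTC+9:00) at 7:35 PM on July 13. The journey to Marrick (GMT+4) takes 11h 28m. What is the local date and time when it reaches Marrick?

Convert departure to UTC: 7:35 PM − 9:00 = 10:35 AM UTC on Jul 13.
Add 11 hours 28 minutes travel time → 10:03 PM UTC.
Marrick is UTC+4:00, so local arrival = 10:03 PM + 4:00 = 2:03 AM on Jul 14.

2:03 AM on July 14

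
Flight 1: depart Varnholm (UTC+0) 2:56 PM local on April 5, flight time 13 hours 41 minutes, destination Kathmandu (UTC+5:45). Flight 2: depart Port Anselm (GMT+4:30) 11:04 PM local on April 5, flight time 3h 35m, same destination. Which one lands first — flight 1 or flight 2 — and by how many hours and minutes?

Flight 1 departs at 2:56 PM UTC (Apr 5).
+13 hours 41 minutes → arrive 4:37 AM UTC on Apr 6.
Flight 2 in UTC: 11:04 PM − 4:30 = 6:34 PM on Apr 5.
+3 hours and 35 minutes → arrive 10:09 PM UTC on Apr 5.
Flight 2 lands earlier by 6 hours 28 minutes.

the second, by 6 hours 28 minutes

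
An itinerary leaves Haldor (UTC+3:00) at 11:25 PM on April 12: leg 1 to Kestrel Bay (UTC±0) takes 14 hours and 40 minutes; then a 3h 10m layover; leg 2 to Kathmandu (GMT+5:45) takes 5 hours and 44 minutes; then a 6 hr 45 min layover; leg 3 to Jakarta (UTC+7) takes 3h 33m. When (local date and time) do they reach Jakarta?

Convert departure to UTC: 11:25 PM − 3:00 = 8:25 PM UTC on Apr 12.
Add 14 hours and 40 minutes leg 1 → 11:05 AM UTC (Apr 13).
Add 3 hours 10 minutes layover in Kestrel Bay → 2:15 PM UTC.
Add 5 hours 44 minutes leg 2 → 7:59 PM UTC.
Add 6 hours and 45 minutes layover in Kathmandu → 2:44 AM UTC (Apr 14).
Add 3 hours and 33 minutes leg 3 → 6:17 AM UTC.
Jakarta is UTC+7:00, so local arrival = 6:17 AM + 7:00 = 1:17 PM on Apr 14.

1:17 PM on April 14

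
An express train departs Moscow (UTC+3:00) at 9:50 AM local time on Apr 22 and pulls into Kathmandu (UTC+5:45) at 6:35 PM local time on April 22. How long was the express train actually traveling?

6 hours

Departure in UTC: 9:50 AM − 3:00 = 6:50 AM on Apr 22.
Arrival in UTC: 6:35 PM − 5:45 = 12:50 PM on Apr 22.
Elapsed = 12:50 PM − 6:50 AM = 6 hours.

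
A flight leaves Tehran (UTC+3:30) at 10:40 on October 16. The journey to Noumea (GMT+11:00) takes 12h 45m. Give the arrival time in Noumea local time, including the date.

Noumea is 7:30 ahead of Tehran.
After 12 hours 45 minutes it is 23:25 in Tehran.
Shift by the zone difference: 23:25 + 7:30 = 06:55 on Oct 17 in Noumea.

06:55 on Oct 17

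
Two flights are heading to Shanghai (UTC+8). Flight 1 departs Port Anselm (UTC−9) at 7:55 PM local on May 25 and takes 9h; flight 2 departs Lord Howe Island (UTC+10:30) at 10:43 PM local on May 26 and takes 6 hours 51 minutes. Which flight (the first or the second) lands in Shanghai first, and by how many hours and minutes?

the first, by 5 hours 9 minutes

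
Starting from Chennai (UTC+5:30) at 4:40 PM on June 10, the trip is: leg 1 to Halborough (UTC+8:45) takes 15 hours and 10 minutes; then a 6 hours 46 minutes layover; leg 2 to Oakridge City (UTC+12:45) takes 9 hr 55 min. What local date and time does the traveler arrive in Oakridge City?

7:46 AM on June 12

Convert departure to UTC: 4:40 PM − 5:30 = 11:10 AM UTC on Jun 10.
Add 15 hours 10 minutes leg 1 → 2:20 AM UTC (Jun 11).
Add 6 hours and 46 minutes layover in Halborough → 9:06 AM UTC.
Add 9 hours 55 minutes leg 2 → 7:01 PM UTC.
Oakridge City is UTC+12:45, so local arrival = 7:01 PM + 12:45 = 7:46 AM on Jun 12.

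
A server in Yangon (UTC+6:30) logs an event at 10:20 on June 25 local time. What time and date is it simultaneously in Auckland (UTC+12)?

In UTC: 10:20 − 6:30 = 03:50 on Jun 25.
Auckland is UTC+12:00: 03:50 + 12:00 = 15:50 on Jun 25.

15:50 on June 25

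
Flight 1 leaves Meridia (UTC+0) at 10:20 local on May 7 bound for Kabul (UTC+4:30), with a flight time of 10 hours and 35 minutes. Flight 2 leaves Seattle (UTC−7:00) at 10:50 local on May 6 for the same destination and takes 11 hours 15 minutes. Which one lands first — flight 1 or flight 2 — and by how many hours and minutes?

Flight 1 departs at 10:20 UTC (May 7).
+10 hours and 35 minutes → arrive 20:55 UTC on May 7.
Flight 2 in UTC: 10:50 + 7:00 = 17:50 on May 6.
+11 hours 15 minutes → arrive 05:05 UTC on May 7.
Flight 2 lands earlier by 15 hours 50 minutes.

the second, by 15 hours 50 minutes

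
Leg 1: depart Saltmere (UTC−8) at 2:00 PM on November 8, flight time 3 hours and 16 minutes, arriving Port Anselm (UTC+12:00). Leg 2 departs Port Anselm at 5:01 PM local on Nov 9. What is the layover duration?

3 hours 45 minutes

Convert departure to UTC: 2:00 PM + 8:00 = 10:00 PM UTC on Nov 8.
Add 3 hours and 16 minutes flight time → 1:16 AM UTC (Nov 9).
Port Anselm is UTC+12:00, so local arrival = 1:16 AM + 12:00 = 1:16 PM on Nov 9.
Layover = 5:01 PM − 1:16 PM = 3 hours 45 minutes.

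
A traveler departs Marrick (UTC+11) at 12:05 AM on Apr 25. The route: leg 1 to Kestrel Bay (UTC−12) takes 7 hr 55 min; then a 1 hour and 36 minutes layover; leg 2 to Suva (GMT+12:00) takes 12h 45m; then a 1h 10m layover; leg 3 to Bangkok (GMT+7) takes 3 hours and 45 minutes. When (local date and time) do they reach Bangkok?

Convert departure to UTC: 12:05 AM − 11:00 = 1:05 PM UTC on Apr 24.
Add 7 hours 55 minutes leg 1 → 9:00 PM UTC.
Add 1 hour 36 minutes layover in Kestrel Bay → 10:36 PM UTC.
Add 12 hours and 45 minutes leg 2 → 11:21 AM UTC (Apr 25).
Add 1 hour 10 minutes layover in Suva → 12:31 PM UTC.
Add 3 hours 45 minutes leg 3 → 4:16 PM UTC.
Bangkok is UTC+7:00, so local arrival = 4:16 PM + 7:00 = 11:16 PM on Apr 25.

11:16 PM on April 25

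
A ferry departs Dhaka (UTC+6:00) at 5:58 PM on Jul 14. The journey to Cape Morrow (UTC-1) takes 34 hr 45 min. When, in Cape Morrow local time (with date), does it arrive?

Cape Morrow is 7:00 behind Dhaka.
After 34 hours and 45 minutes it is 4:43 AM (Jul 16) in Dhaka.
Shift by the zone difference: 4:43 AM − 7:00 = 9:43 PM on Jul 15 in Cape Morrow.

9:43 PM on July 15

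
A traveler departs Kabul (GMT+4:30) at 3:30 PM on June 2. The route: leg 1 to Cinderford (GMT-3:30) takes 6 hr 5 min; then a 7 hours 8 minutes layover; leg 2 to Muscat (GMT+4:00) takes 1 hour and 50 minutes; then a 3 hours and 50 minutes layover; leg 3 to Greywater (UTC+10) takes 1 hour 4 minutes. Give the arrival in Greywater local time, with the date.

4:57 PM on June 3

Convert departure to UTC: 3:30 PM − 4:30 = 11:00 AM UTC on Jun 2.
Add 6 hours 5 minutes leg 1 → 5:05 PM UTC.
Add 7 hours 8 minutes layover in Cinderford → 12:13 AM UTC (Jun 3).
Add 1 hour and 50 minutes leg 2 → 2:03 AM UTC.
Add 3 hours 50 minutes layover in Muscat → 5:53 AM UTC.
Add 1 hour 4 minutes leg 3 → 6:57 AM UTC.
Greywater is UTC+10:00, so local arrival = 6:57 AM + 10:00 = 4:57 PM on Jun 3.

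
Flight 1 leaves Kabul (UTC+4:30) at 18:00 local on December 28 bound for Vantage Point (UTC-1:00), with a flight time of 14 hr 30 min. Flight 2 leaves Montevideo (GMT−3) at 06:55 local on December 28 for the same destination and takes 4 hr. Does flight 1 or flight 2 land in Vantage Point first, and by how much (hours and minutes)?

Flight 1 in UTC: 18:00 − 4:30 = 13:30 on Dec 28.
+14 hours 30 minutes → arrive 04:00 UTC on Dec 29.
Flight 2 in UTC: 06:55 + 3:00 = 09:55 on Dec 28.
+4 hours → arrive 13:55 UTC on Dec 28.
Flight 2 lands earlier by 14 hours 5 minutes.

the second, by 14 hours 5 minutes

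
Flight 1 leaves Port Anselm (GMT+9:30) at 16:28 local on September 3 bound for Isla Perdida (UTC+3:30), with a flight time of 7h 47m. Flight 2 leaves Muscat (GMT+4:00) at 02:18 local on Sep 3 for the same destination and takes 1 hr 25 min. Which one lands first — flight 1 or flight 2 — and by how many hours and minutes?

Flight 1 in UTC: 16:28 − 9:30 = 06:58 on Sep 3.
+7 hours and 47 minutes → arrive 14:45 UTC on Sep 3.
Flight 2 in UTC: 02:18 − 4:00 = 22:18 on Sep 2.
+1 hour 25 minutes → arrive 23:43 UTC on Sep 2.
Flight 2 lands earlier by 15 hours 2 minutes.

the second, by 15 hours 2 minutes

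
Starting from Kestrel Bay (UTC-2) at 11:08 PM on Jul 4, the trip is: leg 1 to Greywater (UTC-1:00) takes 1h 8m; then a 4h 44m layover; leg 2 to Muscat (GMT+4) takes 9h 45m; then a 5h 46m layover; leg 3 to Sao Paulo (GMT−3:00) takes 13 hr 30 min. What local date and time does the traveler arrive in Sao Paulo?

Convert departure to UTC: 11:08 PM + 2:00 = 1:08 AM UTC on Jul 5.
Add 1 hour 8 minutes leg 1 → 2:16 AM UTC.
Add 4 hours 44 minutes layover in Greywater → 7:00 AM UTC.
Add 9 hours and 45 minutes leg 2 → 4:45 PM UTC.
Add 5 hours and 46 minutes layover in Muscat → 10:31 PM UTC.
Add 13 hours 30 minutes leg 3 → 12:01 PM UTC (Jul 6).
Sao Paulo is UTC−3:00, so local arrival = 12:01 PM − 3:00 = 9:01 AM on Jul 6.

9:01 AM on July 6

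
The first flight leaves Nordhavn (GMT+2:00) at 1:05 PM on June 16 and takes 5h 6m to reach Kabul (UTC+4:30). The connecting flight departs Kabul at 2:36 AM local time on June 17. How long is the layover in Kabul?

5 hours 55 minutes

Convert departure to UTC: 1:05 PM − 2:00 = 11:05 AM UTC on Jun 16.
Add 5 hours 6 minutes flight time → 4:11 PM UTC.
Kabul is UTC+4:30, so local arrival = 4:11 PM + 4:30 = 8:41 PM on Jun 16.
Layover = 2:36 AM − 8:41 PM (+1 day) = 5 hours 55 minutes.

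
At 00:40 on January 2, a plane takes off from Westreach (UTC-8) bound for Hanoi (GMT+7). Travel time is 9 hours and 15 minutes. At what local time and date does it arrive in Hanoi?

00:55 on January 3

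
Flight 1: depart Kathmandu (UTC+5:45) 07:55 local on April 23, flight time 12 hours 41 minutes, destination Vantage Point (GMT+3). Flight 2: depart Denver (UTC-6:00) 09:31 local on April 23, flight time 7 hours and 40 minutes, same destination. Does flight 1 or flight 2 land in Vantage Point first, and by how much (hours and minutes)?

Flight 1 in UTC: 07:55 − 5:45 = 02:10 on Apr 23.
+12 hours and 41 minutes → arrive 14:51 UTC on Apr 23.
Flight 2 in UTC: 09:31 + 6:00 = 15:31 on Apr 23.
+7 hours and 40 minutes → arrive 23:11 UTC on Apr 23.
Flight 1 lands earlier by 8 hours 20 minutes.

the first, by 8 hours 20 minutes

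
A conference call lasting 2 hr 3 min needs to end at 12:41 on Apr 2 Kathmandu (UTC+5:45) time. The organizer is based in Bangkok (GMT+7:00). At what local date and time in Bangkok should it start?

11:53 on April 2

Target end time in UTC: 12:41 − 5:45 = 06:56 on Apr 2.
Subtract 2 hours 3 minutes → start 04:53 UTC on Apr 2.
Bangkok is UTC+7:00: 04:53 + 7:00 = 11:53 on Apr 2.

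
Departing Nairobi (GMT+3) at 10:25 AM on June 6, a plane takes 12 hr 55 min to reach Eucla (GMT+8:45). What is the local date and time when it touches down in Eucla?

Eucla is 5:45 ahead of Nairobi.
After 12 hours 55 minutes it is 11:20 PM in Nairobi.
Shift by the zone difference: 11:20 PM + 5:45 = 5:05 AM on Jun 7 in Eucla.

5:05 AM on June 7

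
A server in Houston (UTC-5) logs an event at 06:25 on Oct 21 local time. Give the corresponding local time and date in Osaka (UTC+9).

20:25 on October 21

Osaka is 14:00 ahead of Houston.
Shift by the zone difference: 06:25 + 14:00 = 20:25 on Oct 21 in Osaka.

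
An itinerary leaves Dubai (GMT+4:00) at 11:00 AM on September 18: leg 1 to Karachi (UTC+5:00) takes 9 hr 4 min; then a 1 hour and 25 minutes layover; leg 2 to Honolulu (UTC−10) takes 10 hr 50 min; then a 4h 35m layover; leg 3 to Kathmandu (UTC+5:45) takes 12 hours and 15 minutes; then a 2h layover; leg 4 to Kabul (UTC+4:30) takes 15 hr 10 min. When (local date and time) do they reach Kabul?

Convert departure to UTC: 11:00 AM − 4:00 = 7:00 AM UTC on Sep 18.
Add 9 hours 4 minutes leg 1 → 4:04 PM UTC.
Add 1 hour 25 minutes layover in Karachi → 5:29 PM UTC.
Add 10 hours 50 minutes leg 2 → 4:19 AM UTC (Sep 19).
Add 4 hours and 35 minutes layover in Honolulu → 8:54 AM UTC.
Add 12 hours and 15 minutes leg 3 → 9:09 PM UTC.
Add 2 hours layover in Kathmandu → 11:09 PM UTC.
Add 15 hours 10 minutes leg 4 → 2:19 PM UTC (Sep 20).
Kabul is UTC+4:30, so local arrival = 2:19 PM + 4:30 = 6:49 PM on Sep 20.

6:49 PM on September 20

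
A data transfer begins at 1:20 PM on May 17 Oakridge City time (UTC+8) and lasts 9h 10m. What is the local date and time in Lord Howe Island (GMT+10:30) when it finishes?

1:00 AM on May 18

Convert start to UTC: 1:20 PM − 8:00 = 5:20 AM UTC on May 17.
Add 9 hours and 10 minutes duration → 2:30 PM UTC.
Lord Howe Island is UTC+10:30, so local end time = 2:30 PM + 10:30 = 1:00 AM on May 18.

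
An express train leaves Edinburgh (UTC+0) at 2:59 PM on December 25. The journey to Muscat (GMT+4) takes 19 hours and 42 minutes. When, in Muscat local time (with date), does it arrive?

2:41 PM on December 26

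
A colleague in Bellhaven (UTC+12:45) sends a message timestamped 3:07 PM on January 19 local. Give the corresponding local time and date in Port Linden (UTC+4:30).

6:52 AM on January 19

Port Linden is 8:15 behind Bellhaven.
Shift by the zone difference: 3:07 PM − 8:15 = 6:52 AM on Jan 19 in Port Linden.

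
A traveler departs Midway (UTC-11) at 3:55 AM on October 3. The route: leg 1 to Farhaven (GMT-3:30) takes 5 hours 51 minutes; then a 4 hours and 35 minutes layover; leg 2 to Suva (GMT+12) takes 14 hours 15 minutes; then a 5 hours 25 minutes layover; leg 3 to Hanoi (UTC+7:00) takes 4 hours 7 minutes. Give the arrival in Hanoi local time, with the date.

8:08 AM on October 5

Convert departure to UTC: 3:55 AM + 11:00 = 2:55 PM UTC on Oct 3.
Add 5 hours 51 minutes leg 1 → 8:46 PM UTC.
Add 4 hours 35 minutes layover in Farhaven → 1:21 AM UTC (Oct 4).
Add 14 hours 15 minutes leg 2 → 3:36 PM UTC.
Add 5 hours 25 minutes layover in Suva → 9:01 PM UTC.
Add 4 hours 7 minutes leg 3 → 1:08 AM UTC (Oct 5).
Hanoi is UTC+7:00, so local arrival = 1:08 AM + 7:00 = 8:08 AM on Oct 5.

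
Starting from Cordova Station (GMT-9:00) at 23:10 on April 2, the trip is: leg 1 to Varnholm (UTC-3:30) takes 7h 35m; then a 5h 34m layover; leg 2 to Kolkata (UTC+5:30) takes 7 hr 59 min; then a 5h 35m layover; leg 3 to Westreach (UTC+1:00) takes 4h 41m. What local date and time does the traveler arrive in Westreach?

16:34 on Apr 4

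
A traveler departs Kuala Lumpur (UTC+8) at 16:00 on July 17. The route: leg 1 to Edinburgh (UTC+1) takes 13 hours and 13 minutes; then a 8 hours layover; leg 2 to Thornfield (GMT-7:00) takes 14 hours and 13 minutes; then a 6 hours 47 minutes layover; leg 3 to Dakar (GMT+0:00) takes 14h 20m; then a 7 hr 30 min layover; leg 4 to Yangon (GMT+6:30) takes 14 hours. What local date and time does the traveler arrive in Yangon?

Convert departure to UTC: 16:00 − 8:00 = 08:00 UTC on Jul 17.
Add 13 hours and 13 minutes leg 1 → 21:13 UTC.
Add 8 hours layover in Edinburgh → 05:13 UTC (Jul 18).
Add 14 hours 13 minutes leg 2 → 19:26 UTC.
Add 6 hours and 47 minutes layover in Thornfield → 02:13 UTC (Jul 19).
Add 14 hours and 20 minutes leg 3 → 16:33 UTC.
Add 7 hours 30 minutes layover in Dakar → 00:03 UTC (Jul 20).
Add 14 hours leg 4 → 14:03 UTC.
Yangon is UTC+6:30, so local arrival = 14:03 + 6:30 = 20:33 on Jul 20.

20:33 on July 20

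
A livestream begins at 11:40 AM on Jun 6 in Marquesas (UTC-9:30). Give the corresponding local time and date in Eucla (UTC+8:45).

5:55 AM on Jun 7

Eucla is 18:15 ahead of Marquesas.
Shift by the zone difference: 11:40 AM + 18:15 = 5:55 AM on Jun 7 in Eucla.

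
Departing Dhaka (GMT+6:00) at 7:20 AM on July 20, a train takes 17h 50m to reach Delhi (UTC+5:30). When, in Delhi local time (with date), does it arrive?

Convert departure to UTC: 7:20 AM − 6:00 = 1:20 AM UTC on Jul 20.
Add 17 hours 50 minutes travel time → 7:10 PM UTC.
Delhi is UTC+5:30, so local arrival = 7:10 PM + 5:30 = 12:40 AM on Jul 21.

12:40 AM on Jul 21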